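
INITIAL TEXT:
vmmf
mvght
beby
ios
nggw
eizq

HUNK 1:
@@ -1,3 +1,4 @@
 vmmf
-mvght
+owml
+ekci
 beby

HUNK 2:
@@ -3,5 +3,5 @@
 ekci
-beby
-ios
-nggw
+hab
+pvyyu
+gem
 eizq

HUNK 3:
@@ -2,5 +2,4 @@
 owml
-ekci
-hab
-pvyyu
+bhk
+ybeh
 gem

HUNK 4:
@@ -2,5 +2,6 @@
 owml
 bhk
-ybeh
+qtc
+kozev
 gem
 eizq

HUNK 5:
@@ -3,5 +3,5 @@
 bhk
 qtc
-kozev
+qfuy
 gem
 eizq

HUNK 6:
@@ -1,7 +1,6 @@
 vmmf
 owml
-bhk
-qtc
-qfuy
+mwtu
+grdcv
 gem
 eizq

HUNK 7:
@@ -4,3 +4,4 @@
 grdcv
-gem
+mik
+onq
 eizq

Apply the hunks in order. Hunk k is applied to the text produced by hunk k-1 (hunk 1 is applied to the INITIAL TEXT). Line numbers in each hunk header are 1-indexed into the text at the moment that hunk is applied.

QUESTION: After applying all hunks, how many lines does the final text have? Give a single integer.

Answer: 7

Derivation:
Hunk 1: at line 1 remove [mvght] add [owml,ekci] -> 7 lines: vmmf owml ekci beby ios nggw eizq
Hunk 2: at line 3 remove [beby,ios,nggw] add [hab,pvyyu,gem] -> 7 lines: vmmf owml ekci hab pvyyu gem eizq
Hunk 3: at line 2 remove [ekci,hab,pvyyu] add [bhk,ybeh] -> 6 lines: vmmf owml bhk ybeh gem eizq
Hunk 4: at line 2 remove [ybeh] add [qtc,kozev] -> 7 lines: vmmf owml bhk qtc kozev gem eizq
Hunk 5: at line 3 remove [kozev] add [qfuy] -> 7 lines: vmmf owml bhk qtc qfuy gem eizq
Hunk 6: at line 1 remove [bhk,qtc,qfuy] add [mwtu,grdcv] -> 6 lines: vmmf owml mwtu grdcv gem eizq
Hunk 7: at line 4 remove [gem] add [mik,onq] -> 7 lines: vmmf owml mwtu grdcv mik onq eizq
Final line count: 7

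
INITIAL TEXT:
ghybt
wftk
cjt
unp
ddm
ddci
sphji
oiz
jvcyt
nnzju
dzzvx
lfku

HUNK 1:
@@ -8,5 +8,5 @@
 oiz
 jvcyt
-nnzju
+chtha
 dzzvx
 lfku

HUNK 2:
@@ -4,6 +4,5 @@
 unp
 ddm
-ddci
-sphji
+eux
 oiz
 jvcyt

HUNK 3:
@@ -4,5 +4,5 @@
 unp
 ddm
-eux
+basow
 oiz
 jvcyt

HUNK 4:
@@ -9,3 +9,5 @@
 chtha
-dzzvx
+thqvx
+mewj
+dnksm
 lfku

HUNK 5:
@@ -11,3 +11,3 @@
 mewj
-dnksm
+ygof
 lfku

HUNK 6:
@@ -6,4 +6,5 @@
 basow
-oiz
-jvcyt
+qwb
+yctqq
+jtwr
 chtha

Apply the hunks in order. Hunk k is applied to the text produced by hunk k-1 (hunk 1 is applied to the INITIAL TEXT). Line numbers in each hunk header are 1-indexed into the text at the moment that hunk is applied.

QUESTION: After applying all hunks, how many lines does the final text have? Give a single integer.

Answer: 14

Derivation:
Hunk 1: at line 8 remove [nnzju] add [chtha] -> 12 lines: ghybt wftk cjt unp ddm ddci sphji oiz jvcyt chtha dzzvx lfku
Hunk 2: at line 4 remove [ddci,sphji] add [eux] -> 11 lines: ghybt wftk cjt unp ddm eux oiz jvcyt chtha dzzvx lfku
Hunk 3: at line 4 remove [eux] add [basow] -> 11 lines: ghybt wftk cjt unp ddm basow oiz jvcyt chtha dzzvx lfku
Hunk 4: at line 9 remove [dzzvx] add [thqvx,mewj,dnksm] -> 13 lines: ghybt wftk cjt unp ddm basow oiz jvcyt chtha thqvx mewj dnksm lfku
Hunk 5: at line 11 remove [dnksm] add [ygof] -> 13 lines: ghybt wftk cjt unp ddm basow oiz jvcyt chtha thqvx mewj ygof lfku
Hunk 6: at line 6 remove [oiz,jvcyt] add [qwb,yctqq,jtwr] -> 14 lines: ghybt wftk cjt unp ddm basow qwb yctqq jtwr chtha thqvx mewj ygof lfku
Final line count: 14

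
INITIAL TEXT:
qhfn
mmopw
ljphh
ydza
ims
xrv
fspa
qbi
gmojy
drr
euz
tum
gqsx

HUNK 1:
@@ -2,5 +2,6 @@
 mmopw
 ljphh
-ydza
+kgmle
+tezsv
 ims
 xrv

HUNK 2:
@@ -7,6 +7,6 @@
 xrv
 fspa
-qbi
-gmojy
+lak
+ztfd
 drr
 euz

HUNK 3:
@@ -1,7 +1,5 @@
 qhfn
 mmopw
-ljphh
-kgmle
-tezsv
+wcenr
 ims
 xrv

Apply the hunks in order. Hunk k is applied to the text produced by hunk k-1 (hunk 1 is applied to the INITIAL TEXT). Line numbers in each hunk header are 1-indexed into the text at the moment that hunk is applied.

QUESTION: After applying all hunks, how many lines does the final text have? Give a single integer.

Hunk 1: at line 2 remove [ydza] add [kgmle,tezsv] -> 14 lines: qhfn mmopw ljphh kgmle tezsv ims xrv fspa qbi gmojy drr euz tum gqsx
Hunk 2: at line 7 remove [qbi,gmojy] add [lak,ztfd] -> 14 lines: qhfn mmopw ljphh kgmle tezsv ims xrv fspa lak ztfd drr euz tum gqsx
Hunk 3: at line 1 remove [ljphh,kgmle,tezsv] add [wcenr] -> 12 lines: qhfn mmopw wcenr ims xrv fspa lak ztfd drr euz tum gqsx
Final line count: 12

Answer: 12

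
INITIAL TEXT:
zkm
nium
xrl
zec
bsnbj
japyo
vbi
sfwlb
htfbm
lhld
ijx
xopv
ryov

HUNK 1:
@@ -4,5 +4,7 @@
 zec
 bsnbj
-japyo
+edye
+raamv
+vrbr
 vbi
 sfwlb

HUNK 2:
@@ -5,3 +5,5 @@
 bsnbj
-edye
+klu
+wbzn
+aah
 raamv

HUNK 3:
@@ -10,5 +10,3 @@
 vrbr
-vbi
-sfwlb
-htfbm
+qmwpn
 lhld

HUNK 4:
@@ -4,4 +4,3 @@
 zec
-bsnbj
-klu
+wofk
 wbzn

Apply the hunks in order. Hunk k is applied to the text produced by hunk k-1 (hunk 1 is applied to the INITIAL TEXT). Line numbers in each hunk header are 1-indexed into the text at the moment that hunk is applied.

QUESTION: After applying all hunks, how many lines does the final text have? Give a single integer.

Hunk 1: at line 4 remove [japyo] add [edye,raamv,vrbr] -> 15 lines: zkm nium xrl zec bsnbj edye raamv vrbr vbi sfwlb htfbm lhld ijx xopv ryov
Hunk 2: at line 5 remove [edye] add [klu,wbzn,aah] -> 17 lines: zkm nium xrl zec bsnbj klu wbzn aah raamv vrbr vbi sfwlb htfbm lhld ijx xopv ryov
Hunk 3: at line 10 remove [vbi,sfwlb,htfbm] add [qmwpn] -> 15 lines: zkm nium xrl zec bsnbj klu wbzn aah raamv vrbr qmwpn lhld ijx xopv ryov
Hunk 4: at line 4 remove [bsnbj,klu] add [wofk] -> 14 lines: zkm nium xrl zec wofk wbzn aah raamv vrbr qmwpn lhld ijx xopv ryov
Final line count: 14

Answer: 14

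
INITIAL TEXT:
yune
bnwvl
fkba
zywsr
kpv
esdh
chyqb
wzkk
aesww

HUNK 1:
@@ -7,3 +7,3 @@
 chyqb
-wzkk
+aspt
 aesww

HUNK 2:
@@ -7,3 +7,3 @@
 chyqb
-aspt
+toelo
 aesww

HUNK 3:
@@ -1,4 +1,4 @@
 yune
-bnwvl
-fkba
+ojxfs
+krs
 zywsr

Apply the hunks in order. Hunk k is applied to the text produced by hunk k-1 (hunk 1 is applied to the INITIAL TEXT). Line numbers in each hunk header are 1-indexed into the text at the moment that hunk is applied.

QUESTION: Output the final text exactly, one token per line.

Answer: yune
ojxfs
krs
zywsr
kpv
esdh
chyqb
toelo
aesww

Derivation:
Hunk 1: at line 7 remove [wzkk] add [aspt] -> 9 lines: yune bnwvl fkba zywsr kpv esdh chyqb aspt aesww
Hunk 2: at line 7 remove [aspt] add [toelo] -> 9 lines: yune bnwvl fkba zywsr kpv esdh chyqb toelo aesww
Hunk 3: at line 1 remove [bnwvl,fkba] add [ojxfs,krs] -> 9 lines: yune ojxfs krs zywsr kpv esdh chyqb toelo aesww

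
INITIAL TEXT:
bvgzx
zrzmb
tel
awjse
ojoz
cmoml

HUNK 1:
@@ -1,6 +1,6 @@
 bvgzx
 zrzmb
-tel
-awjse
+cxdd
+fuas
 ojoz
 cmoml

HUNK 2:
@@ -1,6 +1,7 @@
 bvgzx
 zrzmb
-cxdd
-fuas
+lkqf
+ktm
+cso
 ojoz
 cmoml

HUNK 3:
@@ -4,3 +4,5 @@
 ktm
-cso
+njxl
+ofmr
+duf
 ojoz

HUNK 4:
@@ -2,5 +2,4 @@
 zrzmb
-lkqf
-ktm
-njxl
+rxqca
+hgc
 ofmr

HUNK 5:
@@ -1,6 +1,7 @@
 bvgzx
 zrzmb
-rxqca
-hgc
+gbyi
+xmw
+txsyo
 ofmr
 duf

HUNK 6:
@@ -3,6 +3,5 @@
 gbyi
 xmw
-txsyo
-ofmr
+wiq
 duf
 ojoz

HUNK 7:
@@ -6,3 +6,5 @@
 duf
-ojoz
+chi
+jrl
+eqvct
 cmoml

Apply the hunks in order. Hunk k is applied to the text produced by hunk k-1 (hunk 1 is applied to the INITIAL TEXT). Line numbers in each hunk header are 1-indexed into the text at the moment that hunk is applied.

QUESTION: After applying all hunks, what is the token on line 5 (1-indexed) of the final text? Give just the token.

Hunk 1: at line 1 remove [tel,awjse] add [cxdd,fuas] -> 6 lines: bvgzx zrzmb cxdd fuas ojoz cmoml
Hunk 2: at line 1 remove [cxdd,fuas] add [lkqf,ktm,cso] -> 7 lines: bvgzx zrzmb lkqf ktm cso ojoz cmoml
Hunk 3: at line 4 remove [cso] add [njxl,ofmr,duf] -> 9 lines: bvgzx zrzmb lkqf ktm njxl ofmr duf ojoz cmoml
Hunk 4: at line 2 remove [lkqf,ktm,njxl] add [rxqca,hgc] -> 8 lines: bvgzx zrzmb rxqca hgc ofmr duf ojoz cmoml
Hunk 5: at line 1 remove [rxqca,hgc] add [gbyi,xmw,txsyo] -> 9 lines: bvgzx zrzmb gbyi xmw txsyo ofmr duf ojoz cmoml
Hunk 6: at line 3 remove [txsyo,ofmr] add [wiq] -> 8 lines: bvgzx zrzmb gbyi xmw wiq duf ojoz cmoml
Hunk 7: at line 6 remove [ojoz] add [chi,jrl,eqvct] -> 10 lines: bvgzx zrzmb gbyi xmw wiq duf chi jrl eqvct cmoml
Final line 5: wiq

Answer: wiq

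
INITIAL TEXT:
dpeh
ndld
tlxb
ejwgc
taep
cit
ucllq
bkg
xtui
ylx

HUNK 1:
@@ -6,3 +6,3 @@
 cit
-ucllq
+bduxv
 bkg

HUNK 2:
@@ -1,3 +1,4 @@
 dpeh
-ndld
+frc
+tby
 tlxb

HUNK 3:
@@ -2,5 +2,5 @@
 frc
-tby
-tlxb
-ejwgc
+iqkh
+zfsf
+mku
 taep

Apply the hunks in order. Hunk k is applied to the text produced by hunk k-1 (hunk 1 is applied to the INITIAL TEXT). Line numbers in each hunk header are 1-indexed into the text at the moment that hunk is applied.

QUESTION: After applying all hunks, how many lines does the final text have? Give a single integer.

Hunk 1: at line 6 remove [ucllq] add [bduxv] -> 10 lines: dpeh ndld tlxb ejwgc taep cit bduxv bkg xtui ylx
Hunk 2: at line 1 remove [ndld] add [frc,tby] -> 11 lines: dpeh frc tby tlxb ejwgc taep cit bduxv bkg xtui ylx
Hunk 3: at line 2 remove [tby,tlxb,ejwgc] add [iqkh,zfsf,mku] -> 11 lines: dpeh frc iqkh zfsf mku taep cit bduxv bkg xtui ylx
Final line count: 11

Answer: 11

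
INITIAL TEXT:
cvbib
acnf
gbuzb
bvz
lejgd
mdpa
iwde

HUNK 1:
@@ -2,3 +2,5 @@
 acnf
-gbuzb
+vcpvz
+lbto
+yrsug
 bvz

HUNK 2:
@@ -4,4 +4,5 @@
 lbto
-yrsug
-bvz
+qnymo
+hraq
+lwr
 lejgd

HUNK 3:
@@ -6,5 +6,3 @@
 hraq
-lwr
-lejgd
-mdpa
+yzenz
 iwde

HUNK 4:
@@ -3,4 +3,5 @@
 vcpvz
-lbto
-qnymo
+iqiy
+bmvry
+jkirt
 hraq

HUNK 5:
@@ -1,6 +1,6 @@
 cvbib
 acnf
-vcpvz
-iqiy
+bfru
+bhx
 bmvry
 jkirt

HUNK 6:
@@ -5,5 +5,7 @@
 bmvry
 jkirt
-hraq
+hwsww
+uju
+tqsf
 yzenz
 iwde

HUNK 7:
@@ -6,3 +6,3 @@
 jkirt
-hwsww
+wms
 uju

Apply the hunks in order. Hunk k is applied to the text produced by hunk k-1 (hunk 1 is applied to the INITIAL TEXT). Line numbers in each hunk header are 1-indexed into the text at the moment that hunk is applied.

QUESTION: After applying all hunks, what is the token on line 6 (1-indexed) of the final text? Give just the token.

Answer: jkirt

Derivation:
Hunk 1: at line 2 remove [gbuzb] add [vcpvz,lbto,yrsug] -> 9 lines: cvbib acnf vcpvz lbto yrsug bvz lejgd mdpa iwde
Hunk 2: at line 4 remove [yrsug,bvz] add [qnymo,hraq,lwr] -> 10 lines: cvbib acnf vcpvz lbto qnymo hraq lwr lejgd mdpa iwde
Hunk 3: at line 6 remove [lwr,lejgd,mdpa] add [yzenz] -> 8 lines: cvbib acnf vcpvz lbto qnymo hraq yzenz iwde
Hunk 4: at line 3 remove [lbto,qnymo] add [iqiy,bmvry,jkirt] -> 9 lines: cvbib acnf vcpvz iqiy bmvry jkirt hraq yzenz iwde
Hunk 5: at line 1 remove [vcpvz,iqiy] add [bfru,bhx] -> 9 lines: cvbib acnf bfru bhx bmvry jkirt hraq yzenz iwde
Hunk 6: at line 5 remove [hraq] add [hwsww,uju,tqsf] -> 11 lines: cvbib acnf bfru bhx bmvry jkirt hwsww uju tqsf yzenz iwde
Hunk 7: at line 6 remove [hwsww] add [wms] -> 11 lines: cvbib acnf bfru bhx bmvry jkirt wms uju tqsf yzenz iwde
Final line 6: jkirt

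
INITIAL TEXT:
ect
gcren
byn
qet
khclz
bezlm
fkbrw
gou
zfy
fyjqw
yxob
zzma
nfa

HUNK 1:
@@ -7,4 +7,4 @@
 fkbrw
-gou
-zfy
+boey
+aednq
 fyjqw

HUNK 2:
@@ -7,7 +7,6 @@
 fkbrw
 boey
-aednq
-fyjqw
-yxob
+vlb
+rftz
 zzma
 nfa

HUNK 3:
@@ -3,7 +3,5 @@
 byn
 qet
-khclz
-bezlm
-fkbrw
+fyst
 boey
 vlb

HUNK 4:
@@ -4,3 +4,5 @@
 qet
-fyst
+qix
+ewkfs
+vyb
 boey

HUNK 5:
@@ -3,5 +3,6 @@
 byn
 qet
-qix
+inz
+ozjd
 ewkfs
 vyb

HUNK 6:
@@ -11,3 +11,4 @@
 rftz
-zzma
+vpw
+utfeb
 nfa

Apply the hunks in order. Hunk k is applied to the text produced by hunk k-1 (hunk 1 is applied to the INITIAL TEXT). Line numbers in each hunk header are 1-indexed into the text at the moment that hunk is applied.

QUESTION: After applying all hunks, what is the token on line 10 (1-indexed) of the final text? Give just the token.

Hunk 1: at line 7 remove [gou,zfy] add [boey,aednq] -> 13 lines: ect gcren byn qet khclz bezlm fkbrw boey aednq fyjqw yxob zzma nfa
Hunk 2: at line 7 remove [aednq,fyjqw,yxob] add [vlb,rftz] -> 12 lines: ect gcren byn qet khclz bezlm fkbrw boey vlb rftz zzma nfa
Hunk 3: at line 3 remove [khclz,bezlm,fkbrw] add [fyst] -> 10 lines: ect gcren byn qet fyst boey vlb rftz zzma nfa
Hunk 4: at line 4 remove [fyst] add [qix,ewkfs,vyb] -> 12 lines: ect gcren byn qet qix ewkfs vyb boey vlb rftz zzma nfa
Hunk 5: at line 3 remove [qix] add [inz,ozjd] -> 13 lines: ect gcren byn qet inz ozjd ewkfs vyb boey vlb rftz zzma nfa
Hunk 6: at line 11 remove [zzma] add [vpw,utfeb] -> 14 lines: ect gcren byn qet inz ozjd ewkfs vyb boey vlb rftz vpw utfeb nfa
Final line 10: vlb

Answer: vlb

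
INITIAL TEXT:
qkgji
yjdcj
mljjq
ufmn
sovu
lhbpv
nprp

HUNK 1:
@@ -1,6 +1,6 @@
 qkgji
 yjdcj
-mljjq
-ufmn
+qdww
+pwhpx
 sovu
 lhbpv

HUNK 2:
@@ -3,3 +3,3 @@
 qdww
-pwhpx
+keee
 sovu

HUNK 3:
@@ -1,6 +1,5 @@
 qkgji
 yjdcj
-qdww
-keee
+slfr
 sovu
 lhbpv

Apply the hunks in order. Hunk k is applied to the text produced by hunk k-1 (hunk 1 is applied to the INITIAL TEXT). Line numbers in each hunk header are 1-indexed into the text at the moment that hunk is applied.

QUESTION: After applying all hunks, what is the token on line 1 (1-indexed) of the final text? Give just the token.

Hunk 1: at line 1 remove [mljjq,ufmn] add [qdww,pwhpx] -> 7 lines: qkgji yjdcj qdww pwhpx sovu lhbpv nprp
Hunk 2: at line 3 remove [pwhpx] add [keee] -> 7 lines: qkgji yjdcj qdww keee sovu lhbpv nprp
Hunk 3: at line 1 remove [qdww,keee] add [slfr] -> 6 lines: qkgji yjdcj slfr sovu lhbpv nprp
Final line 1: qkgji

Answer: qkgji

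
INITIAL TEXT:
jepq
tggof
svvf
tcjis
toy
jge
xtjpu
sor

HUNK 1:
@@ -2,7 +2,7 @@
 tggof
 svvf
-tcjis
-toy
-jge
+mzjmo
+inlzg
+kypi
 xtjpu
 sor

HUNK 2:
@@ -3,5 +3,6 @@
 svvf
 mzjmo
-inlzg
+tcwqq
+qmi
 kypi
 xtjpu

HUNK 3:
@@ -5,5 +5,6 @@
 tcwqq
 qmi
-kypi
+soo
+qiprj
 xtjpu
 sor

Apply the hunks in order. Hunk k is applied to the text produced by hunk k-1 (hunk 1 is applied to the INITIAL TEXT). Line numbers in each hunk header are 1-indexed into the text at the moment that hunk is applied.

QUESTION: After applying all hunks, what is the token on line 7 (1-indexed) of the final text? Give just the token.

Hunk 1: at line 2 remove [tcjis,toy,jge] add [mzjmo,inlzg,kypi] -> 8 lines: jepq tggof svvf mzjmo inlzg kypi xtjpu sor
Hunk 2: at line 3 remove [inlzg] add [tcwqq,qmi] -> 9 lines: jepq tggof svvf mzjmo tcwqq qmi kypi xtjpu sor
Hunk 3: at line 5 remove [kypi] add [soo,qiprj] -> 10 lines: jepq tggof svvf mzjmo tcwqq qmi soo qiprj xtjpu sor
Final line 7: soo

Answer: soo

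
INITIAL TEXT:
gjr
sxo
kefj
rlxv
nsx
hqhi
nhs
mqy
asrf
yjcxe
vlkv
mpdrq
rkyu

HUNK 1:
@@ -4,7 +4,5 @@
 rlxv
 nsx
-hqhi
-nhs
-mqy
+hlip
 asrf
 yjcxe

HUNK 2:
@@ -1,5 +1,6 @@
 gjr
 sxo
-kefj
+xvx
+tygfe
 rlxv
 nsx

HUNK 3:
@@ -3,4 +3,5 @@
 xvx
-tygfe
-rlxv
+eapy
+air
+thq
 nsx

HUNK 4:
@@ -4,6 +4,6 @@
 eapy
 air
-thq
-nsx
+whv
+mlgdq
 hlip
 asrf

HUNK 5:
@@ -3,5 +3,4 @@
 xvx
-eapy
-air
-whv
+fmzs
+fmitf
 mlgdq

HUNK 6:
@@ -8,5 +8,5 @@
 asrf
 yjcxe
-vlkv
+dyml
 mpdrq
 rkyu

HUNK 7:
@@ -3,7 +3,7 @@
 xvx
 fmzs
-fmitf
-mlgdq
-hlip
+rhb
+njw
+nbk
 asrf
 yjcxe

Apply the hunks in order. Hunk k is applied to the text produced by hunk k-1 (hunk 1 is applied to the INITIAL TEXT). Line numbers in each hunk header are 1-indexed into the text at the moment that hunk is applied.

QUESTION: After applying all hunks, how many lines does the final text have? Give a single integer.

Hunk 1: at line 4 remove [hqhi,nhs,mqy] add [hlip] -> 11 lines: gjr sxo kefj rlxv nsx hlip asrf yjcxe vlkv mpdrq rkyu
Hunk 2: at line 1 remove [kefj] add [xvx,tygfe] -> 12 lines: gjr sxo xvx tygfe rlxv nsx hlip asrf yjcxe vlkv mpdrq rkyu
Hunk 3: at line 3 remove [tygfe,rlxv] add [eapy,air,thq] -> 13 lines: gjr sxo xvx eapy air thq nsx hlip asrf yjcxe vlkv mpdrq rkyu
Hunk 4: at line 4 remove [thq,nsx] add [whv,mlgdq] -> 13 lines: gjr sxo xvx eapy air whv mlgdq hlip asrf yjcxe vlkv mpdrq rkyu
Hunk 5: at line 3 remove [eapy,air,whv] add [fmzs,fmitf] -> 12 lines: gjr sxo xvx fmzs fmitf mlgdq hlip asrf yjcxe vlkv mpdrq rkyu
Hunk 6: at line 8 remove [vlkv] add [dyml] -> 12 lines: gjr sxo xvx fmzs fmitf mlgdq hlip asrf yjcxe dyml mpdrq rkyu
Hunk 7: at line 3 remove [fmitf,mlgdq,hlip] add [rhb,njw,nbk] -> 12 lines: gjr sxo xvx fmzs rhb njw nbk asrf yjcxe dyml mpdrq rkyu
Final line count: 12

Answer: 12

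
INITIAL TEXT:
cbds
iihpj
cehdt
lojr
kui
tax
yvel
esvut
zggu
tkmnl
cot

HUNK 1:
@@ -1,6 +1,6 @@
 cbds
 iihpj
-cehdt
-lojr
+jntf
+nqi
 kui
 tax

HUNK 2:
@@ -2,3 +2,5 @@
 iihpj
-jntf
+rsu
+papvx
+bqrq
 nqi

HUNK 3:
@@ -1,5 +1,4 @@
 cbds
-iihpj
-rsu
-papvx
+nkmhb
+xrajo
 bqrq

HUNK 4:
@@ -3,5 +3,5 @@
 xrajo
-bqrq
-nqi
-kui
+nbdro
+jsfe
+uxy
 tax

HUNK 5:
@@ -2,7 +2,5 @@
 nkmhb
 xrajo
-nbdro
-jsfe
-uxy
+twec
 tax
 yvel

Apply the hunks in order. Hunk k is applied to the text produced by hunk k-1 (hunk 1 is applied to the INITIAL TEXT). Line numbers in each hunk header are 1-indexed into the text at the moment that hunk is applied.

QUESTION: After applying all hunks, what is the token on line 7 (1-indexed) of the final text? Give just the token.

Hunk 1: at line 1 remove [cehdt,lojr] add [jntf,nqi] -> 11 lines: cbds iihpj jntf nqi kui tax yvel esvut zggu tkmnl cot
Hunk 2: at line 2 remove [jntf] add [rsu,papvx,bqrq] -> 13 lines: cbds iihpj rsu papvx bqrq nqi kui tax yvel esvut zggu tkmnl cot
Hunk 3: at line 1 remove [iihpj,rsu,papvx] add [nkmhb,xrajo] -> 12 lines: cbds nkmhb xrajo bqrq nqi kui tax yvel esvut zggu tkmnl cot
Hunk 4: at line 3 remove [bqrq,nqi,kui] add [nbdro,jsfe,uxy] -> 12 lines: cbds nkmhb xrajo nbdro jsfe uxy tax yvel esvut zggu tkmnl cot
Hunk 5: at line 2 remove [nbdro,jsfe,uxy] add [twec] -> 10 lines: cbds nkmhb xrajo twec tax yvel esvut zggu tkmnl cot
Final line 7: esvut

Answer: esvut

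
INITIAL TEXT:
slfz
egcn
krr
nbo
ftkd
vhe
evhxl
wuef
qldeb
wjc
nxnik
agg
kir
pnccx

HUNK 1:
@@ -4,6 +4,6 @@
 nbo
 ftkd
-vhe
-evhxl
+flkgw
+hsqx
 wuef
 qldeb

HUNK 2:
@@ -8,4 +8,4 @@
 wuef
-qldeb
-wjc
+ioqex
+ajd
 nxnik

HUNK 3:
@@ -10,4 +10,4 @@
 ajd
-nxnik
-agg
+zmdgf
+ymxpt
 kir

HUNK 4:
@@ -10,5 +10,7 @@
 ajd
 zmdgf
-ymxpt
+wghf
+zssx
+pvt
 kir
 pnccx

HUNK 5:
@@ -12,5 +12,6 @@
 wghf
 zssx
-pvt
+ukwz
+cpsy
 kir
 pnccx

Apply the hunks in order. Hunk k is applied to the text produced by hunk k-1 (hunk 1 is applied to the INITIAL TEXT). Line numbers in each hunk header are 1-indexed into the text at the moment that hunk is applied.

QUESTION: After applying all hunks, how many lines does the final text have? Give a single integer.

Hunk 1: at line 4 remove [vhe,evhxl] add [flkgw,hsqx] -> 14 lines: slfz egcn krr nbo ftkd flkgw hsqx wuef qldeb wjc nxnik agg kir pnccx
Hunk 2: at line 8 remove [qldeb,wjc] add [ioqex,ajd] -> 14 lines: slfz egcn krr nbo ftkd flkgw hsqx wuef ioqex ajd nxnik agg kir pnccx
Hunk 3: at line 10 remove [nxnik,agg] add [zmdgf,ymxpt] -> 14 lines: slfz egcn krr nbo ftkd flkgw hsqx wuef ioqex ajd zmdgf ymxpt kir pnccx
Hunk 4: at line 10 remove [ymxpt] add [wghf,zssx,pvt] -> 16 lines: slfz egcn krr nbo ftkd flkgw hsqx wuef ioqex ajd zmdgf wghf zssx pvt kir pnccx
Hunk 5: at line 12 remove [pvt] add [ukwz,cpsy] -> 17 lines: slfz egcn krr nbo ftkd flkgw hsqx wuef ioqex ajd zmdgf wghf zssx ukwz cpsy kir pnccx
Final line count: 17

Answer: 17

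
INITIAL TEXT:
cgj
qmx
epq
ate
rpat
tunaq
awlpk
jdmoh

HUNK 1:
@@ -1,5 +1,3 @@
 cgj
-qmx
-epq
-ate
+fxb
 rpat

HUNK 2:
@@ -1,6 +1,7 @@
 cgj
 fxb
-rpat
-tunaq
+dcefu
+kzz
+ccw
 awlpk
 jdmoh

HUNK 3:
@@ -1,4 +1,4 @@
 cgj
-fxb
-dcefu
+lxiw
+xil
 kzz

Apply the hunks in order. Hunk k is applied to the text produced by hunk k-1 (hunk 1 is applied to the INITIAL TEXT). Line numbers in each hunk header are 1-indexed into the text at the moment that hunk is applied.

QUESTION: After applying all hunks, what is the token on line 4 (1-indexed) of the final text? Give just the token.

Hunk 1: at line 1 remove [qmx,epq,ate] add [fxb] -> 6 lines: cgj fxb rpat tunaq awlpk jdmoh
Hunk 2: at line 1 remove [rpat,tunaq] add [dcefu,kzz,ccw] -> 7 lines: cgj fxb dcefu kzz ccw awlpk jdmoh
Hunk 3: at line 1 remove [fxb,dcefu] add [lxiw,xil] -> 7 lines: cgj lxiw xil kzz ccw awlpk jdmoh
Final line 4: kzz

Answer: kzz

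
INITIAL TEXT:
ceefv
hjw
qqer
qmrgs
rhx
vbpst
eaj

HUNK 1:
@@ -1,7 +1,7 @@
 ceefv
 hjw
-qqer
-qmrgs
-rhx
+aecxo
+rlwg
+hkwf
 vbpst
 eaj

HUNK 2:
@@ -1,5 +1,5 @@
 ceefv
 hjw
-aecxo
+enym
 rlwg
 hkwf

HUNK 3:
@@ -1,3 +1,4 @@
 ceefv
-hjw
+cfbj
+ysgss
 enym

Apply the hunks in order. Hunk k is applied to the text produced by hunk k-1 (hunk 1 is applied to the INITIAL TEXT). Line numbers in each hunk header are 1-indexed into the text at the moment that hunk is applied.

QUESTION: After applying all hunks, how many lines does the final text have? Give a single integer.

Answer: 8

Derivation:
Hunk 1: at line 1 remove [qqer,qmrgs,rhx] add [aecxo,rlwg,hkwf] -> 7 lines: ceefv hjw aecxo rlwg hkwf vbpst eaj
Hunk 2: at line 1 remove [aecxo] add [enym] -> 7 lines: ceefv hjw enym rlwg hkwf vbpst eaj
Hunk 3: at line 1 remove [hjw] add [cfbj,ysgss] -> 8 lines: ceefv cfbj ysgss enym rlwg hkwf vbpst eaj
Final line count: 8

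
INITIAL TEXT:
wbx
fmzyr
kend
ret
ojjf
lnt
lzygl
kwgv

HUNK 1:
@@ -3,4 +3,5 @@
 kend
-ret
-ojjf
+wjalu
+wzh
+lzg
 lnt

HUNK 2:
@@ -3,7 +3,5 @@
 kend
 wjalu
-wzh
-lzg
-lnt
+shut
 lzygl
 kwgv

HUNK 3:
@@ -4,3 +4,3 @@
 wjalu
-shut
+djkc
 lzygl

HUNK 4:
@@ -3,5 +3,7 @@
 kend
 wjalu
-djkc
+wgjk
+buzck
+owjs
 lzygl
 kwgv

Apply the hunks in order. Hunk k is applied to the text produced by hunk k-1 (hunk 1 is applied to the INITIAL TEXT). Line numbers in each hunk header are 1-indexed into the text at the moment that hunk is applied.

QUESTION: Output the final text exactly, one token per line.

Hunk 1: at line 3 remove [ret,ojjf] add [wjalu,wzh,lzg] -> 9 lines: wbx fmzyr kend wjalu wzh lzg lnt lzygl kwgv
Hunk 2: at line 3 remove [wzh,lzg,lnt] add [shut] -> 7 lines: wbx fmzyr kend wjalu shut lzygl kwgv
Hunk 3: at line 4 remove [shut] add [djkc] -> 7 lines: wbx fmzyr kend wjalu djkc lzygl kwgv
Hunk 4: at line 3 remove [djkc] add [wgjk,buzck,owjs] -> 9 lines: wbx fmzyr kend wjalu wgjk buzck owjs lzygl kwgv

Answer: wbx
fmzyr
kend
wjalu
wgjk
buzck
owjs
lzygl
kwgv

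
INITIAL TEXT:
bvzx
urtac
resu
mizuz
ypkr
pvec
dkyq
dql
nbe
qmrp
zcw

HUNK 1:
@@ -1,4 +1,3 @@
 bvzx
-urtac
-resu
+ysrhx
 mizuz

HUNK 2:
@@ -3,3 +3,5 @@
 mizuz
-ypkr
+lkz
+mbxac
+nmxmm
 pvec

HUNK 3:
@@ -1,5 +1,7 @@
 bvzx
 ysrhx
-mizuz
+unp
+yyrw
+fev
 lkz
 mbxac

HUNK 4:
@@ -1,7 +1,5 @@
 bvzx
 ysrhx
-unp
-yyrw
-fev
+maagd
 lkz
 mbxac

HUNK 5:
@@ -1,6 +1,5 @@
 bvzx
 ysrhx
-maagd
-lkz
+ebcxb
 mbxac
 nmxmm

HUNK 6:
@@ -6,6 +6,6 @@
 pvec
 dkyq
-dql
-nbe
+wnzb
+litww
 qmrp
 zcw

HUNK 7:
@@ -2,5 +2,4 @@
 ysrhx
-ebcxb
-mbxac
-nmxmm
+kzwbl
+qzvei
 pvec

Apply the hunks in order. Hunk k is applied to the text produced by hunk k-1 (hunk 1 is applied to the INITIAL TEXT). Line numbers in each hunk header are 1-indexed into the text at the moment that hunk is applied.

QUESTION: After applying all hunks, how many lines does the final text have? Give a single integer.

Hunk 1: at line 1 remove [urtac,resu] add [ysrhx] -> 10 lines: bvzx ysrhx mizuz ypkr pvec dkyq dql nbe qmrp zcw
Hunk 2: at line 3 remove [ypkr] add [lkz,mbxac,nmxmm] -> 12 lines: bvzx ysrhx mizuz lkz mbxac nmxmm pvec dkyq dql nbe qmrp zcw
Hunk 3: at line 1 remove [mizuz] add [unp,yyrw,fev] -> 14 lines: bvzx ysrhx unp yyrw fev lkz mbxac nmxmm pvec dkyq dql nbe qmrp zcw
Hunk 4: at line 1 remove [unp,yyrw,fev] add [maagd] -> 12 lines: bvzx ysrhx maagd lkz mbxac nmxmm pvec dkyq dql nbe qmrp zcw
Hunk 5: at line 1 remove [maagd,lkz] add [ebcxb] -> 11 lines: bvzx ysrhx ebcxb mbxac nmxmm pvec dkyq dql nbe qmrp zcw
Hunk 6: at line 6 remove [dql,nbe] add [wnzb,litww] -> 11 lines: bvzx ysrhx ebcxb mbxac nmxmm pvec dkyq wnzb litww qmrp zcw
Hunk 7: at line 2 remove [ebcxb,mbxac,nmxmm] add [kzwbl,qzvei] -> 10 lines: bvzx ysrhx kzwbl qzvei pvec dkyq wnzb litww qmrp zcw
Final line count: 10

Answer: 10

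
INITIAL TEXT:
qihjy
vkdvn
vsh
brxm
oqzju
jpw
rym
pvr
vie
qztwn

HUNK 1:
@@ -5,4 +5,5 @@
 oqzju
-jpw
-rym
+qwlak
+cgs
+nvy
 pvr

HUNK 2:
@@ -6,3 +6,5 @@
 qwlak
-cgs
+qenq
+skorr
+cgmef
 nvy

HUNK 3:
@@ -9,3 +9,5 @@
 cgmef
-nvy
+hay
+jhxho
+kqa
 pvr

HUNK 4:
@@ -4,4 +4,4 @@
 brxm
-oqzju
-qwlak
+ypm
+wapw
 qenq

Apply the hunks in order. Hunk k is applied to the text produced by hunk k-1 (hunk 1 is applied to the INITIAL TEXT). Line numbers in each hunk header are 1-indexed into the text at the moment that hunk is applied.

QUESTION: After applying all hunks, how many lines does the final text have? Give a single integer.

Answer: 15

Derivation:
Hunk 1: at line 5 remove [jpw,rym] add [qwlak,cgs,nvy] -> 11 lines: qihjy vkdvn vsh brxm oqzju qwlak cgs nvy pvr vie qztwn
Hunk 2: at line 6 remove [cgs] add [qenq,skorr,cgmef] -> 13 lines: qihjy vkdvn vsh brxm oqzju qwlak qenq skorr cgmef nvy pvr vie qztwn
Hunk 3: at line 9 remove [nvy] add [hay,jhxho,kqa] -> 15 lines: qihjy vkdvn vsh brxm oqzju qwlak qenq skorr cgmef hay jhxho kqa pvr vie qztwn
Hunk 4: at line 4 remove [oqzju,qwlak] add [ypm,wapw] -> 15 lines: qihjy vkdvn vsh brxm ypm wapw qenq skorr cgmef hay jhxho kqa pvr vie qztwn
Final line count: 15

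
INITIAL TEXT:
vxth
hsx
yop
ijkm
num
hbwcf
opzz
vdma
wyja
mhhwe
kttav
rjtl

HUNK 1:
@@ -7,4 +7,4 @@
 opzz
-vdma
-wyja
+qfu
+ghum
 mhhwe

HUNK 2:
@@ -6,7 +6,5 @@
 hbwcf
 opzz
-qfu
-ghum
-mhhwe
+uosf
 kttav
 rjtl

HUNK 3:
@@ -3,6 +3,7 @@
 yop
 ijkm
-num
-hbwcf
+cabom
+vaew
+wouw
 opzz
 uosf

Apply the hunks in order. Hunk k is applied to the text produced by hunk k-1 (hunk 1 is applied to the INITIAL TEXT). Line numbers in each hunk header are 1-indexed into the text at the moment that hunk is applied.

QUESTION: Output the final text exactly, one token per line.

Hunk 1: at line 7 remove [vdma,wyja] add [qfu,ghum] -> 12 lines: vxth hsx yop ijkm num hbwcf opzz qfu ghum mhhwe kttav rjtl
Hunk 2: at line 6 remove [qfu,ghum,mhhwe] add [uosf] -> 10 lines: vxth hsx yop ijkm num hbwcf opzz uosf kttav rjtl
Hunk 3: at line 3 remove [num,hbwcf] add [cabom,vaew,wouw] -> 11 lines: vxth hsx yop ijkm cabom vaew wouw opzz uosf kttav rjtl

Answer: vxth
hsx
yop
ijkm
cabom
vaew
wouw
opzz
uosf
kttav
rjtl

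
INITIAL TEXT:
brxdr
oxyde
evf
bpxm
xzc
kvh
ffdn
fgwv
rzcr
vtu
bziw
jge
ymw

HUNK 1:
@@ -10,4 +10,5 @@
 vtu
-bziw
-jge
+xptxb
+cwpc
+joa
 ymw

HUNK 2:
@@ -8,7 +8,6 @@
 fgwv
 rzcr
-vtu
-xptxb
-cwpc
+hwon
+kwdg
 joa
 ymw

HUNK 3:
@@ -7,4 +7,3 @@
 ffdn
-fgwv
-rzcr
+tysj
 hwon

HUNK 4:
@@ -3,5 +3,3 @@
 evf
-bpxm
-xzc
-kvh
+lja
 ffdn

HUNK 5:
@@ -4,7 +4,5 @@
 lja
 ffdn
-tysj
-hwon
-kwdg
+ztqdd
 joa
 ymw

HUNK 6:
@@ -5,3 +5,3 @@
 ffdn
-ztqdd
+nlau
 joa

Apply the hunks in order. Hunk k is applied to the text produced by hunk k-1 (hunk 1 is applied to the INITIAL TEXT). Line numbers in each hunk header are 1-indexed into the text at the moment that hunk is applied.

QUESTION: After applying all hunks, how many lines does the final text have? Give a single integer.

Answer: 8

Derivation:
Hunk 1: at line 10 remove [bziw,jge] add [xptxb,cwpc,joa] -> 14 lines: brxdr oxyde evf bpxm xzc kvh ffdn fgwv rzcr vtu xptxb cwpc joa ymw
Hunk 2: at line 8 remove [vtu,xptxb,cwpc] add [hwon,kwdg] -> 13 lines: brxdr oxyde evf bpxm xzc kvh ffdn fgwv rzcr hwon kwdg joa ymw
Hunk 3: at line 7 remove [fgwv,rzcr] add [tysj] -> 12 lines: brxdr oxyde evf bpxm xzc kvh ffdn tysj hwon kwdg joa ymw
Hunk 4: at line 3 remove [bpxm,xzc,kvh] add [lja] -> 10 lines: brxdr oxyde evf lja ffdn tysj hwon kwdg joa ymw
Hunk 5: at line 4 remove [tysj,hwon,kwdg] add [ztqdd] -> 8 lines: brxdr oxyde evf lja ffdn ztqdd joa ymw
Hunk 6: at line 5 remove [ztqdd] add [nlau] -> 8 lines: brxdr oxyde evf lja ffdn nlau joa ymw
Final line count: 8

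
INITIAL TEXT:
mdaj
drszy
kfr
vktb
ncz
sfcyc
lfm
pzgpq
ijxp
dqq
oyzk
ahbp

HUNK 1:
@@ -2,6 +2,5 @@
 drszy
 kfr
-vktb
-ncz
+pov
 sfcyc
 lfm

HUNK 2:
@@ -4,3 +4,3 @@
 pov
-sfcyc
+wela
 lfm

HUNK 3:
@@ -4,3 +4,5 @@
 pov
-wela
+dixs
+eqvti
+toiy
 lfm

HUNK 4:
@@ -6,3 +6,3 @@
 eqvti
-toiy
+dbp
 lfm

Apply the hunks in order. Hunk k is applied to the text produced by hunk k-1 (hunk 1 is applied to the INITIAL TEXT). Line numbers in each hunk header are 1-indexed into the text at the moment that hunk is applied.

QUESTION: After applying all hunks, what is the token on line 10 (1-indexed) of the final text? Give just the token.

Answer: ijxp

Derivation:
Hunk 1: at line 2 remove [vktb,ncz] add [pov] -> 11 lines: mdaj drszy kfr pov sfcyc lfm pzgpq ijxp dqq oyzk ahbp
Hunk 2: at line 4 remove [sfcyc] add [wela] -> 11 lines: mdaj drszy kfr pov wela lfm pzgpq ijxp dqq oyzk ahbp
Hunk 3: at line 4 remove [wela] add [dixs,eqvti,toiy] -> 13 lines: mdaj drszy kfr pov dixs eqvti toiy lfm pzgpq ijxp dqq oyzk ahbp
Hunk 4: at line 6 remove [toiy] add [dbp] -> 13 lines: mdaj drszy kfr pov dixs eqvti dbp lfm pzgpq ijxp dqq oyzk ahbp
Final line 10: ijxp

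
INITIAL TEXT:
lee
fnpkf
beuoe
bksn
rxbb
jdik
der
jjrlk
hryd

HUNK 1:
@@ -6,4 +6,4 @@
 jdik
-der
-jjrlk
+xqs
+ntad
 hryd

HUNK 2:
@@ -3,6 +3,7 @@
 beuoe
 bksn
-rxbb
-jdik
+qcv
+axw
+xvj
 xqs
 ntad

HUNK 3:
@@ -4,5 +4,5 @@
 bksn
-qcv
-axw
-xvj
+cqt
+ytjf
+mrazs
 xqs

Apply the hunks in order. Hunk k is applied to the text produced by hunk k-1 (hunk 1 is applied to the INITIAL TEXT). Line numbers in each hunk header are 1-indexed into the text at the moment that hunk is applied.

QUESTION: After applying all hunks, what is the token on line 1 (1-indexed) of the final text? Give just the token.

Hunk 1: at line 6 remove [der,jjrlk] add [xqs,ntad] -> 9 lines: lee fnpkf beuoe bksn rxbb jdik xqs ntad hryd
Hunk 2: at line 3 remove [rxbb,jdik] add [qcv,axw,xvj] -> 10 lines: lee fnpkf beuoe bksn qcv axw xvj xqs ntad hryd
Hunk 3: at line 4 remove [qcv,axw,xvj] add [cqt,ytjf,mrazs] -> 10 lines: lee fnpkf beuoe bksn cqt ytjf mrazs xqs ntad hryd
Final line 1: lee

Answer: lee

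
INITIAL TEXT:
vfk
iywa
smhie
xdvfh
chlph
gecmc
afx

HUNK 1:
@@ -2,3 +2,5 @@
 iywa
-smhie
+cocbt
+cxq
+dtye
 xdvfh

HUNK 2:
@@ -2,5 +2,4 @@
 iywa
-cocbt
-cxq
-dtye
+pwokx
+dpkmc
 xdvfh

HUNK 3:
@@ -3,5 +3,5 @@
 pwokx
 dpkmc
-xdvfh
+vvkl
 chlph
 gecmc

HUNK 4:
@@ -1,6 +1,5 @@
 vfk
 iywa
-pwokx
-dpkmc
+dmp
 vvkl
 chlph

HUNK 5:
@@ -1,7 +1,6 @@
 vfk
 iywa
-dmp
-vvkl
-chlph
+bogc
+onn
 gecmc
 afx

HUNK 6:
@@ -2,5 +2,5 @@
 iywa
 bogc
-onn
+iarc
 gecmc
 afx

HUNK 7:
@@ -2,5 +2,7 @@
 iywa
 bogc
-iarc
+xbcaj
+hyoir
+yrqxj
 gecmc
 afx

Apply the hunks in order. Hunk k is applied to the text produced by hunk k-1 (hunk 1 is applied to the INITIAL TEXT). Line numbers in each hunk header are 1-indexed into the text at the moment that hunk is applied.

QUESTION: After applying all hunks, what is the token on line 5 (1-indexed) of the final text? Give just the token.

Answer: hyoir

Derivation:
Hunk 1: at line 2 remove [smhie] add [cocbt,cxq,dtye] -> 9 lines: vfk iywa cocbt cxq dtye xdvfh chlph gecmc afx
Hunk 2: at line 2 remove [cocbt,cxq,dtye] add [pwokx,dpkmc] -> 8 lines: vfk iywa pwokx dpkmc xdvfh chlph gecmc afx
Hunk 3: at line 3 remove [xdvfh] add [vvkl] -> 8 lines: vfk iywa pwokx dpkmc vvkl chlph gecmc afx
Hunk 4: at line 1 remove [pwokx,dpkmc] add [dmp] -> 7 lines: vfk iywa dmp vvkl chlph gecmc afx
Hunk 5: at line 1 remove [dmp,vvkl,chlph] add [bogc,onn] -> 6 lines: vfk iywa bogc onn gecmc afx
Hunk 6: at line 2 remove [onn] add [iarc] -> 6 lines: vfk iywa bogc iarc gecmc afx
Hunk 7: at line 2 remove [iarc] add [xbcaj,hyoir,yrqxj] -> 8 lines: vfk iywa bogc xbcaj hyoir yrqxj gecmc afx
Final line 5: hyoir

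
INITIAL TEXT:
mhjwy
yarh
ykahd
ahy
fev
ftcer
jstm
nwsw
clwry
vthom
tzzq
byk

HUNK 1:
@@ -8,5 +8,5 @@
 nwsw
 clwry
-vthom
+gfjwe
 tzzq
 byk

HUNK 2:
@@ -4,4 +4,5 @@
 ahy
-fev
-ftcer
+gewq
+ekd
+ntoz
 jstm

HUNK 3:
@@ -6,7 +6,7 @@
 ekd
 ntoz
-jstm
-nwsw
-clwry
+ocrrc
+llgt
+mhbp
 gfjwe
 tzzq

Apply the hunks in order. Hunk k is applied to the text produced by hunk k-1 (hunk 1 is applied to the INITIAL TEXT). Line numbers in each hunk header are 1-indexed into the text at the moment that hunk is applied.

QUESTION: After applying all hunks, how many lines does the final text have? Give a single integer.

Answer: 13

Derivation:
Hunk 1: at line 8 remove [vthom] add [gfjwe] -> 12 lines: mhjwy yarh ykahd ahy fev ftcer jstm nwsw clwry gfjwe tzzq byk
Hunk 2: at line 4 remove [fev,ftcer] add [gewq,ekd,ntoz] -> 13 lines: mhjwy yarh ykahd ahy gewq ekd ntoz jstm nwsw clwry gfjwe tzzq byk
Hunk 3: at line 6 remove [jstm,nwsw,clwry] add [ocrrc,llgt,mhbp] -> 13 lines: mhjwy yarh ykahd ahy gewq ekd ntoz ocrrc llgt mhbp gfjwe tzzq byk
Final line count: 13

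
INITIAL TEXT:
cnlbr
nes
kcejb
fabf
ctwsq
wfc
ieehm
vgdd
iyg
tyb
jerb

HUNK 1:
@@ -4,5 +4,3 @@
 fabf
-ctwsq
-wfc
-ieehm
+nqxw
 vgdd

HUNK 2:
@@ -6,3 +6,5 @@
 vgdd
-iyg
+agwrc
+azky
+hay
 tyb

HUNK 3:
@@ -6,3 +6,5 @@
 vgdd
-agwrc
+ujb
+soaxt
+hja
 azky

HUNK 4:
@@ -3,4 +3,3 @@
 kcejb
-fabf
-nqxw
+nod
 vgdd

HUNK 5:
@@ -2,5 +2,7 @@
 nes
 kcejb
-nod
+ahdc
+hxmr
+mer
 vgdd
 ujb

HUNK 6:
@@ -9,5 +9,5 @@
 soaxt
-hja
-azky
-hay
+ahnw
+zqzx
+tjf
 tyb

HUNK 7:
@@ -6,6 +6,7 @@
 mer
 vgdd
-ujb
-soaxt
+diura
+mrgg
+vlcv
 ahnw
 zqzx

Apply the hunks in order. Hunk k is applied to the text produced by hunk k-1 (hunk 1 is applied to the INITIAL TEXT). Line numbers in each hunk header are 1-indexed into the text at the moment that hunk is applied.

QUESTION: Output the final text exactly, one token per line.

Hunk 1: at line 4 remove [ctwsq,wfc,ieehm] add [nqxw] -> 9 lines: cnlbr nes kcejb fabf nqxw vgdd iyg tyb jerb
Hunk 2: at line 6 remove [iyg] add [agwrc,azky,hay] -> 11 lines: cnlbr nes kcejb fabf nqxw vgdd agwrc azky hay tyb jerb
Hunk 3: at line 6 remove [agwrc] add [ujb,soaxt,hja] -> 13 lines: cnlbr nes kcejb fabf nqxw vgdd ujb soaxt hja azky hay tyb jerb
Hunk 4: at line 3 remove [fabf,nqxw] add [nod] -> 12 lines: cnlbr nes kcejb nod vgdd ujb soaxt hja azky hay tyb jerb
Hunk 5: at line 2 remove [nod] add [ahdc,hxmr,mer] -> 14 lines: cnlbr nes kcejb ahdc hxmr mer vgdd ujb soaxt hja azky hay tyb jerb
Hunk 6: at line 9 remove [hja,azky,hay] add [ahnw,zqzx,tjf] -> 14 lines: cnlbr nes kcejb ahdc hxmr mer vgdd ujb soaxt ahnw zqzx tjf tyb jerb
Hunk 7: at line 6 remove [ujb,soaxt] add [diura,mrgg,vlcv] -> 15 lines: cnlbr nes kcejb ahdc hxmr mer vgdd diura mrgg vlcv ahnw zqzx tjf tyb jerb

Answer: cnlbr
nes
kcejb
ahdc
hxmr
mer
vgdd
diura
mrgg
vlcv
ahnw
zqzx
tjf
tyb
jerb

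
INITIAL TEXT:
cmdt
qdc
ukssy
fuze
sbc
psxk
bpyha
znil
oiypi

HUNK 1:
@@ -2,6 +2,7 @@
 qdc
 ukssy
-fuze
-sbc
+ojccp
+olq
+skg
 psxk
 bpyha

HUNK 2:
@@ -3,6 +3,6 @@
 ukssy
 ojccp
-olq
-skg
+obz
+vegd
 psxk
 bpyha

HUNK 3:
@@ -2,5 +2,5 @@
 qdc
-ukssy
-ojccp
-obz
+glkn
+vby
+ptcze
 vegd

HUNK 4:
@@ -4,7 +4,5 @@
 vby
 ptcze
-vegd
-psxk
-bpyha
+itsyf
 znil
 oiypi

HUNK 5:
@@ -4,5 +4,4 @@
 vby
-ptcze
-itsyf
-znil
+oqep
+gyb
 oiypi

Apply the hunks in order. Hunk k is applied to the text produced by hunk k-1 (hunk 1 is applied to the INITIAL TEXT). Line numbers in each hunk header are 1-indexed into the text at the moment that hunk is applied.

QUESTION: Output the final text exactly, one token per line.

Answer: cmdt
qdc
glkn
vby
oqep
gyb
oiypi

Derivation:
Hunk 1: at line 2 remove [fuze,sbc] add [ojccp,olq,skg] -> 10 lines: cmdt qdc ukssy ojccp olq skg psxk bpyha znil oiypi
Hunk 2: at line 3 remove [olq,skg] add [obz,vegd] -> 10 lines: cmdt qdc ukssy ojccp obz vegd psxk bpyha znil oiypi
Hunk 3: at line 2 remove [ukssy,ojccp,obz] add [glkn,vby,ptcze] -> 10 lines: cmdt qdc glkn vby ptcze vegd psxk bpyha znil oiypi
Hunk 4: at line 4 remove [vegd,psxk,bpyha] add [itsyf] -> 8 lines: cmdt qdc glkn vby ptcze itsyf znil oiypi
Hunk 5: at line 4 remove [ptcze,itsyf,znil] add [oqep,gyb] -> 7 lines: cmdt qdc glkn vby oqep gyb oiypi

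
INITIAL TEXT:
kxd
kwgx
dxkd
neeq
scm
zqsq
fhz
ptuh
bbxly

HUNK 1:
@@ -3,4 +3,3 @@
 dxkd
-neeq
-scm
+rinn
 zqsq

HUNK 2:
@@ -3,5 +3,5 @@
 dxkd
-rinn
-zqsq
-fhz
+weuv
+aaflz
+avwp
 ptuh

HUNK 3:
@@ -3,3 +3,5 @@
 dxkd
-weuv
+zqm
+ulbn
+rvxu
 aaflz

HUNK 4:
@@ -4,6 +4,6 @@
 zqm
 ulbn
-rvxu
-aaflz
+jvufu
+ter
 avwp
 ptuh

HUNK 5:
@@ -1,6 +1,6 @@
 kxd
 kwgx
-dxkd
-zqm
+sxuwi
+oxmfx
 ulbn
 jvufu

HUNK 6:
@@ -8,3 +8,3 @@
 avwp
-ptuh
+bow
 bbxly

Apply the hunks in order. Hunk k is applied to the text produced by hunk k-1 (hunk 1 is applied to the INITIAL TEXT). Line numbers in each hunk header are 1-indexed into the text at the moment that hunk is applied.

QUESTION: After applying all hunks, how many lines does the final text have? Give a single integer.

Answer: 10

Derivation:
Hunk 1: at line 3 remove [neeq,scm] add [rinn] -> 8 lines: kxd kwgx dxkd rinn zqsq fhz ptuh bbxly
Hunk 2: at line 3 remove [rinn,zqsq,fhz] add [weuv,aaflz,avwp] -> 8 lines: kxd kwgx dxkd weuv aaflz avwp ptuh bbxly
Hunk 3: at line 3 remove [weuv] add [zqm,ulbn,rvxu] -> 10 lines: kxd kwgx dxkd zqm ulbn rvxu aaflz avwp ptuh bbxly
Hunk 4: at line 4 remove [rvxu,aaflz] add [jvufu,ter] -> 10 lines: kxd kwgx dxkd zqm ulbn jvufu ter avwp ptuh bbxly
Hunk 5: at line 1 remove [dxkd,zqm] add [sxuwi,oxmfx] -> 10 lines: kxd kwgx sxuwi oxmfx ulbn jvufu ter avwp ptuh bbxly
Hunk 6: at line 8 remove [ptuh] add [bow] -> 10 lines: kxd kwgx sxuwi oxmfx ulbn jvufu ter avwp bow bbxly
Final line count: 10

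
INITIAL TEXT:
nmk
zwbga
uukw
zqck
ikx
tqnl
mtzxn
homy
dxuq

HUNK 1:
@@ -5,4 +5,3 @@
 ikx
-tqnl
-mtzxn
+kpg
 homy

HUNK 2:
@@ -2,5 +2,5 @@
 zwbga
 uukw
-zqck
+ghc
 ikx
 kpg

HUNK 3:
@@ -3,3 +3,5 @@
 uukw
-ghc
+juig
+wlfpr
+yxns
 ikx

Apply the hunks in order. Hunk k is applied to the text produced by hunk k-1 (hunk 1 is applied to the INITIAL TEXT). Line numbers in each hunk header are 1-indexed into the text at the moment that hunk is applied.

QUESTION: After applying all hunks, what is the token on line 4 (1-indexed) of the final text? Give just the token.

Hunk 1: at line 5 remove [tqnl,mtzxn] add [kpg] -> 8 lines: nmk zwbga uukw zqck ikx kpg homy dxuq
Hunk 2: at line 2 remove [zqck] add [ghc] -> 8 lines: nmk zwbga uukw ghc ikx kpg homy dxuq
Hunk 3: at line 3 remove [ghc] add [juig,wlfpr,yxns] -> 10 lines: nmk zwbga uukw juig wlfpr yxns ikx kpg homy dxuq
Final line 4: juig

Answer: juig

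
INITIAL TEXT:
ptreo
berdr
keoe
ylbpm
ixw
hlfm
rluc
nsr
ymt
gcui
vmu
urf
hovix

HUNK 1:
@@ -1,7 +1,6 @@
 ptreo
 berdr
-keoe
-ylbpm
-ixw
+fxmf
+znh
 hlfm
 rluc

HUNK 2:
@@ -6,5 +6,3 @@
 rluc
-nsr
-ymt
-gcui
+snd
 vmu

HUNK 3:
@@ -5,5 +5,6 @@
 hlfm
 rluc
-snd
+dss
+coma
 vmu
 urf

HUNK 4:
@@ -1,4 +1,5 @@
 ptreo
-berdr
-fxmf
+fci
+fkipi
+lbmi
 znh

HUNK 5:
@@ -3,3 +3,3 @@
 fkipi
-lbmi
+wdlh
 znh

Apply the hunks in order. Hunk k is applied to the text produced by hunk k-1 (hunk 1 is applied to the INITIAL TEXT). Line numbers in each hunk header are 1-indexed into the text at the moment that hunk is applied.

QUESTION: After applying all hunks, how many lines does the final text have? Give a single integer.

Answer: 12

Derivation:
Hunk 1: at line 1 remove [keoe,ylbpm,ixw] add [fxmf,znh] -> 12 lines: ptreo berdr fxmf znh hlfm rluc nsr ymt gcui vmu urf hovix
Hunk 2: at line 6 remove [nsr,ymt,gcui] add [snd] -> 10 lines: ptreo berdr fxmf znh hlfm rluc snd vmu urf hovix
Hunk 3: at line 5 remove [snd] add [dss,coma] -> 11 lines: ptreo berdr fxmf znh hlfm rluc dss coma vmu urf hovix
Hunk 4: at line 1 remove [berdr,fxmf] add [fci,fkipi,lbmi] -> 12 lines: ptreo fci fkipi lbmi znh hlfm rluc dss coma vmu urf hovix
Hunk 5: at line 3 remove [lbmi] add [wdlh] -> 12 lines: ptreo fci fkipi wdlh znh hlfm rluc dss coma vmu urf hovix
Final line count: 12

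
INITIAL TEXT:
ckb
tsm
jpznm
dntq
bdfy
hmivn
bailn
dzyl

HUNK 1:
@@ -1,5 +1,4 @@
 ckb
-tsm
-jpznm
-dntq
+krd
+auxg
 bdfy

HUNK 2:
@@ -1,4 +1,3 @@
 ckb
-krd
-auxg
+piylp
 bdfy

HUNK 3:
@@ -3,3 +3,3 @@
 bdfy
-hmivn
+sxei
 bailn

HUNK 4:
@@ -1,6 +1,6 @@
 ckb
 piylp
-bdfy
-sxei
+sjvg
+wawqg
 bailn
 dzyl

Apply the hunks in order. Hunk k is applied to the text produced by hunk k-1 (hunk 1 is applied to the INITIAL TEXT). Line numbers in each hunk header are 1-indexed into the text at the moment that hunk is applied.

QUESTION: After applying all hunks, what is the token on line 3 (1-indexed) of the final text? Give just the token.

Answer: sjvg

Derivation:
Hunk 1: at line 1 remove [tsm,jpznm,dntq] add [krd,auxg] -> 7 lines: ckb krd auxg bdfy hmivn bailn dzyl
Hunk 2: at line 1 remove [krd,auxg] add [piylp] -> 6 lines: ckb piylp bdfy hmivn bailn dzyl
Hunk 3: at line 3 remove [hmivn] add [sxei] -> 6 lines: ckb piylp bdfy sxei bailn dzyl
Hunk 4: at line 1 remove [bdfy,sxei] add [sjvg,wawqg] -> 6 lines: ckb piylp sjvg wawqg bailn dzyl
Final line 3: sjvg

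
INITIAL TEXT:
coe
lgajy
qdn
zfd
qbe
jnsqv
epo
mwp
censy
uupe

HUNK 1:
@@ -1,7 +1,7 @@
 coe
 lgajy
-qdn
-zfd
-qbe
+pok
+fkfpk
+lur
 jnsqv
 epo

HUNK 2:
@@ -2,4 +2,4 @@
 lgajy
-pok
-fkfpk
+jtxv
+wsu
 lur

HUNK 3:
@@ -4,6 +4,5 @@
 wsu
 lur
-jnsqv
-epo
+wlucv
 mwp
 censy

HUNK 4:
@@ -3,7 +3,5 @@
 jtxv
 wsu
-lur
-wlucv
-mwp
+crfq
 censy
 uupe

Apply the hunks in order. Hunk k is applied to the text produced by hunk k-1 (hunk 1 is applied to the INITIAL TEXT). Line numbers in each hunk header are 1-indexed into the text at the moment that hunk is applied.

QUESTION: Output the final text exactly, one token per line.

Hunk 1: at line 1 remove [qdn,zfd,qbe] add [pok,fkfpk,lur] -> 10 lines: coe lgajy pok fkfpk lur jnsqv epo mwp censy uupe
Hunk 2: at line 2 remove [pok,fkfpk] add [jtxv,wsu] -> 10 lines: coe lgajy jtxv wsu lur jnsqv epo mwp censy uupe
Hunk 3: at line 4 remove [jnsqv,epo] add [wlucv] -> 9 lines: coe lgajy jtxv wsu lur wlucv mwp censy uupe
Hunk 4: at line 3 remove [lur,wlucv,mwp] add [crfq] -> 7 lines: coe lgajy jtxv wsu crfq censy uupe

Answer: coe
lgajy
jtxv
wsu
crfq
censy
uupe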